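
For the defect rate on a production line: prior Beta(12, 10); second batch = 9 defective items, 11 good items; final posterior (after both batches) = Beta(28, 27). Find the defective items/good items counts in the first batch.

Because Beta–binomial updating is additive in the counts, the combined data contributed (α_post−α_prior, β_post−β_prior) successes and failures.
Total across both batches: 28−12=16 defective items, 27−10=17 good items.
Subtract the second batch: 16−9=7 defective items and 17−11=6 good items.

7 defective items and 6 good items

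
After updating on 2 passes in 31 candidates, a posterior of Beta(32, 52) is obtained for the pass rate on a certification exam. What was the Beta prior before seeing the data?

A Beta(a, b) prior with s successes and f failures in binomial data gives a Beta(a+s, b+f) posterior.
So a = 32 − 2 = 30 and b = 52 − 29 = 23.

Beta(30, 23)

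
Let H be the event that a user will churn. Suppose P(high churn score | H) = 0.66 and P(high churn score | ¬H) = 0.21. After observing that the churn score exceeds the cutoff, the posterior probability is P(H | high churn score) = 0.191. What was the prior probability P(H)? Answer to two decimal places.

P(H) = 0.07

In odds form, posterior odds = prior odds × likelihood ratio, so prior odds = posterior odds ÷ LR.
Posterior odds = 0.191/(1−0.191) = 0.2361. LR = 0.66/0.21 = 3.1429.
Prior odds = 0.2361/3.1429 = 0.0751, so P(H) = 0.0751/(1+0.0751) ≈ 0.07.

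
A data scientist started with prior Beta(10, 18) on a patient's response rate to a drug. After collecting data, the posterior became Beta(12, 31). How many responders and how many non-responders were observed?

Beta is conjugate to the binomial likelihood: posterior = Beta(a+s, b+f).
Match parameters: s=12−10=2, f=31−18=13.

2 responders and 13 non-responders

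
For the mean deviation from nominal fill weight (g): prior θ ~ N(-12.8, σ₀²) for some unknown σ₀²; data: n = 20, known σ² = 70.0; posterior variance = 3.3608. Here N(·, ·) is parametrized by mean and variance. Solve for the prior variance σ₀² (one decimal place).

For the Normal–Normal model with known σ², precisions add: τ_n = τ₀ + n/σ².
So 1/σ₀² = 1/3.3608 − 20/70.0 = 0.297548 − 0.285714 = 0.011834.
Hence σ₀² = 1/0.011834 ≈ 84.5.

σ₀² = 84.5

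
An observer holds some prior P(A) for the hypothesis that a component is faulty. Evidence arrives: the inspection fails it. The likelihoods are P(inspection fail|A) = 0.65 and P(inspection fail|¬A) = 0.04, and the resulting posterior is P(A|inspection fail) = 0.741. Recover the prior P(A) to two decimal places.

Bayes' rule in odds form gives O(A|E) = O(A)·[P(E|A)/P(E|¬A)], hence O(A) = O(A|E)/LR.
Posterior odds = 0.741/(1−0.741) = 2.8610. LR = 0.65/0.04 = 16.2500.
Prior odds = 2.8610/16.2500 = 0.1761, so P(A) = 0.1761/(1+0.1761) ≈ 0.15.

P(A) = 0.15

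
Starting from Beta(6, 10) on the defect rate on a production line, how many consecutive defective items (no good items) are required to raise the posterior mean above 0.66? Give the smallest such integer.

k = 14

After k defective items and 0 good items the posterior is Beta(6+k, 10), with mean (6+k)/(6+10+k).
Set (6+k)/(16+k) > 0.66 and solve: k > (0.66·16 − 6)/(1 − 0.66) = 13.412.
The smallest integer exceeding 13.412 is 14, and checking k=14: (20)/(30) = 0.6667 > 0.66.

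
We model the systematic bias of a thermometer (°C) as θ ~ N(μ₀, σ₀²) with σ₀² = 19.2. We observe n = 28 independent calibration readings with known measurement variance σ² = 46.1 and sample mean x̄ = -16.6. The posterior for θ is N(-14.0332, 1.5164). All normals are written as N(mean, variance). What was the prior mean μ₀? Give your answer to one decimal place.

With known observation variance, the Normal–Normal posterior has precision τ_n = τ₀ + n/σ² and mean μ_n = (τ₀μ₀ + (n/σ²)x̄)/τ_n.
Here τ₀ = 1/19.2 = 0.052083 and τ_data = 28/46.1 = 0.607375, so τ_n = 0.659458.
Rearranging for μ₀: μ₀ = (μ_n·τ_n − τ_data·x̄)/τ₀ = (-14.0332·0.659458 − 0.607375·-16.6) / 0.052083 = 0.828119/0.052083 ≈ 15.9.

μ₀ = 15.9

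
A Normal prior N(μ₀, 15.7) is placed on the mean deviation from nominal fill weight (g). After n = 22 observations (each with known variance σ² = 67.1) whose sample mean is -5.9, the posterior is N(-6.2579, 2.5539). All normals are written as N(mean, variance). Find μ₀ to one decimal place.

μ₀ = -8.1

The posterior mean is a precision-weighted average: μ_n = (τ₀μ₀ + τ_data·x̄)/(τ₀+τ_data), with τ₀=1/σ₀² and τ_data=n/σ².
Here τ₀ = 1/15.7 = 0.063694 and τ_data = 22/67.1 = 0.327869, so τ_n = 0.391563.
Rearranging for μ₀: μ₀ = (μ_n·τ_n − τ_data·x̄)/τ₀ = (-6.2579·0.391563 − 0.327869·-5.9) / 0.063694 = -0.515935/0.063694 ≈ -8.1.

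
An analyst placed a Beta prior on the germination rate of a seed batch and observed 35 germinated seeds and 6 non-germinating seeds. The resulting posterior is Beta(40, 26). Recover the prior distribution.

Beta(5, 20)

Under Beta–binomial conjugacy the posterior parameters are (a+s, b+f).
Subtract the data counts: 40−35=5, 26−6=20.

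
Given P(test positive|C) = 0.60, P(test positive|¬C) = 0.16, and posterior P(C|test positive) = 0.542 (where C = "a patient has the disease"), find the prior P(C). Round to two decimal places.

P(C) = 0.24

In odds form, posterior odds = prior odds × likelihood ratio, so prior odds = posterior odds ÷ LR.
Posterior odds = 0.542/(1−0.542) = 1.1834. LR = 0.60/0.16 = 3.7500.
Prior odds = 1.1834/3.7500 = 0.3156, so P(C) = 0.3156/(1+0.3156) ≈ 0.24.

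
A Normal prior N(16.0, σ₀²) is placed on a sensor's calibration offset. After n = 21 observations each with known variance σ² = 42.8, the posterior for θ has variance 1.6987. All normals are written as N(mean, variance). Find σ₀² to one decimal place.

σ₀² = 10.2

For the Normal–Normal model with known σ², precisions add: τ_n = τ₀ + n/σ².
So 1/σ₀² = 1/1.6987 − 21/42.8 = 0.588685 − 0.490654 = 0.098031.
Hence σ₀² = 1/0.098031 ≈ 10.2.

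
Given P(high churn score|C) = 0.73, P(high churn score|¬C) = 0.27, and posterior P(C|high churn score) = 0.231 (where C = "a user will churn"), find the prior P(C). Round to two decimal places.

Bayes' rule in odds form gives O(C|E) = O(C)·[P(E|C)/P(E|¬C)], hence O(C) = O(C|E)/LR.
Posterior odds = 0.231/(1−0.231) = 0.3004. LR = 0.73/0.27 = 2.7037.
Prior odds = 0.3004/2.7037 = 0.1111, so P(C) = 0.1111/(1+0.1111) ≈ 0.10.

P(C) = 0.10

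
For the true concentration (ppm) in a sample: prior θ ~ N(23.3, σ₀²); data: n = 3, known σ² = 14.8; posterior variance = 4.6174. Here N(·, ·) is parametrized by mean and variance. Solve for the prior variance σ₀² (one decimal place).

σ₀² = 72.1

Posterior precision equals prior precision plus data precision: 1/σ_n² = 1/σ₀² + n/σ².
So 1/σ₀² = 1/4.6174 − 3/14.8 = 0.216572 − 0.202703 = 0.013869.
Hence σ₀² = 1/0.013869 ≈ 72.1.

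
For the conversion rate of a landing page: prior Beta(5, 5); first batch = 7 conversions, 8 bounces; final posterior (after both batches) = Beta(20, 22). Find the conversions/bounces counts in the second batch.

8 conversions and 9 bounces

Because Beta–binomial updating is additive in the counts, the combined data contributed (α_post−α_prior, β_post−β_prior) successes and failures.
Total across both batches: 20−5=15 conversions, 22−5=17 bounces.
Subtract the first batch: 15−7=8 conversions and 17−8=9 bounces.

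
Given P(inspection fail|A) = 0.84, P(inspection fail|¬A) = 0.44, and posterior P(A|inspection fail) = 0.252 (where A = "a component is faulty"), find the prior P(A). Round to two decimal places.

Bayes' rule in odds form gives O(A|E) = O(A)·[P(E|A)/P(E|¬A)], hence O(A) = O(A|E)/LR.
Posterior odds = 0.252/(1−0.252) = 0.3369. LR = 0.84/0.44 = 1.9091.
Prior odds = 0.3369/1.9091 = 0.1765, so P(A) = 0.1765/(1+0.1765) ≈ 0.15.

P(A) = 0.15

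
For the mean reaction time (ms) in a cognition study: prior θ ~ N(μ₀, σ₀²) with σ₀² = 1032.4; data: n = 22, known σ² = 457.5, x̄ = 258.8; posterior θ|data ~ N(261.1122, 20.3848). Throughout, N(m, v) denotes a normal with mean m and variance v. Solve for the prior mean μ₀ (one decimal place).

The posterior mean is a precision-weighted average: μ_n = (τ₀μ₀ + τ_data·x̄)/(τ₀+τ_data), with τ₀=1/σ₀² and τ_data=n/σ².
Here τ₀ = 1/1032.4 = 0.000969 and τ_data = 22/457.5 = 0.048087, so τ_n = 0.049056.
Rearranging for μ₀: μ₀ = (μ_n·τ_n − τ_data·x̄)/τ₀ = (261.1122·0.049056 − 0.048087·258.8) / 0.000969 = 0.364204/0.000969 ≈ 375.9.

μ₀ = 375.9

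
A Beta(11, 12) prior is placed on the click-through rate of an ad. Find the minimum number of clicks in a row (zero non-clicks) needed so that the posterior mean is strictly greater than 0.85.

After k clicks and 0 non-clicks the posterior is Beta(11+k, 12), with mean (11+k)/(11+12+k).
Set (11+k)/(23+k) > 0.85 and solve: k > (0.85·23 − 11)/(1 − 0.85) = 57.000.
The smallest integer exceeding 57.000 is 58, and checking k=58: (69)/(81) = 0.8519 > 0.85.

k = 58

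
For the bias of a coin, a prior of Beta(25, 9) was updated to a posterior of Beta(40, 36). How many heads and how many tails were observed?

A Beta(α, β) prior with s successes and f failures in binomial data gives a Beta(α+s, β+f) posterior.
So s = 40 − 25 = 15 and f = 36 − 9 = 27.

15 heads and 27 tails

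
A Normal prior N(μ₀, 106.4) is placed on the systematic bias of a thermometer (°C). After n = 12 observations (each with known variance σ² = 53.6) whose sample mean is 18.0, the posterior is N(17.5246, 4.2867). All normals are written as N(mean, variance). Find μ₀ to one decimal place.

μ₀ = 6.2

The posterior mean is a precision-weighted average: μ_n = (τ₀μ₀ + τ_data·x̄)/(τ₀+τ_data), with τ₀=1/σ₀² and τ_data=n/σ².
Here τ₀ = 1/106.4 = 0.009398 and τ_data = 12/53.6 = 0.223881, so τ_n = 0.233279.
Rearranging for μ₀: μ₀ = (μ_n·τ_n − τ_data·x̄)/τ₀ = (17.5246·0.233279 − 0.223881·18.0) / 0.009398 = 0.058263/0.009398 ≈ 6.2.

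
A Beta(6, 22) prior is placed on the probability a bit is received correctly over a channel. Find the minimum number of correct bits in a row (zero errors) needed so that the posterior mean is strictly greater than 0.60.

k = 28

After k correct bits and 0 errors the posterior is Beta(6+k, 22), with mean (6+k)/(6+22+k).
Set (6+k)/(28+k) > 0.60 and solve: k > (0.60·28 − 6)/(1 − 0.60) = 27.000.
The smallest integer exceeding 27.000 is 28.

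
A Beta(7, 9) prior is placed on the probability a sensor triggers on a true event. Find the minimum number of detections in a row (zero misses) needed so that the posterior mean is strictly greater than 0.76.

k = 22

After k detections and 0 misses the posterior is Beta(7+k, 9), with mean (7+k)/(7+9+k).
Set (7+k)/(16+k) > 0.76 and solve: k > (0.76·16 − 7)/(1 − 0.76) = 21.500.
The smallest integer exceeding 21.500 is 22, and checking k=22: (29)/(38) = 0.7632 > 0.76.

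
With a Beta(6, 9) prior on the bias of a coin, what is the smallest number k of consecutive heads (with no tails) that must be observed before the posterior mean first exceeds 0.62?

After k heads and 0 tails the posterior is Beta(6+k, 9), with mean (6+k)/(6+9+k).
Set (6+k)/(15+k) > 0.62 and solve: k > (0.62·15 − 6)/(1 − 0.62) = 8.684.
The smallest integer exceeding 8.684 is 9.

k = 9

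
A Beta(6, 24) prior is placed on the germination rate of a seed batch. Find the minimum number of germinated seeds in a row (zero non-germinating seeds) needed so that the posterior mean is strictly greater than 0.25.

k = 3

After k germinated seeds and 0 non-germinating seeds the posterior is Beta(6+k, 24), with mean (6+k)/(6+24+k).
Set (6+k)/(30+k) > 0.25 and solve: k > (0.25·30 − 6)/(1 − 0.25) = 2.000.
The smallest integer exceeding 2.000 is 3.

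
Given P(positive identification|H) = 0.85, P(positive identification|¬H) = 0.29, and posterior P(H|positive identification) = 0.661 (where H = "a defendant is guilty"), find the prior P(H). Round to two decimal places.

In odds form, posterior odds = prior odds × likelihood ratio, so prior odds = posterior odds ÷ LR.
Posterior odds = 0.661/(1−0.661) = 1.9499. LR = 0.85/0.29 = 2.9310.
Prior odds = 1.9499/2.9310 = 0.6653, so P(H) = 0.6653/(1+0.6653) ≈ 0.40.

P(H) = 0.40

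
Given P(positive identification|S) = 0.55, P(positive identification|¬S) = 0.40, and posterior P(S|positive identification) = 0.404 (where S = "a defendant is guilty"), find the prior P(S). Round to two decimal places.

Bayes' rule in odds form gives O(S|E) = O(S)·[P(E|S)/P(E|¬S)], hence O(S) = O(S|E)/LR.
Posterior odds = 0.404/(1−0.404) = 0.6779. LR = 0.55/0.40 = 1.3750.
Prior odds = 0.6779/1.3750 = 0.4930, so P(S) = 0.4930/(1+0.4930) ≈ 0.33.

P(S) = 0.33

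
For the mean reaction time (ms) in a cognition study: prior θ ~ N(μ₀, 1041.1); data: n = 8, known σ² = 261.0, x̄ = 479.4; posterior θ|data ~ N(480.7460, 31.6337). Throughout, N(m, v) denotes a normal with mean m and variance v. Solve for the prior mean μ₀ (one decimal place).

With known observation variance, the Normal–Normal posterior has precision τ_n = τ₀ + n/σ² and mean μ_n = (τ₀μ₀ + (n/σ²)x̄)/τ_n.
Here τ₀ = 1/1041.1 = 0.000961 and τ_data = 8/261.0 = 0.030651, so τ_n = 0.031612.
Rearranging for μ₀: μ₀ = (μ_n·τ_n − τ_data·x̄)/τ₀ = (480.7460·0.031612 − 0.030651·479.4) / 0.000961 = 0.503253/0.000961 ≈ 523.7.

μ₀ = 523.7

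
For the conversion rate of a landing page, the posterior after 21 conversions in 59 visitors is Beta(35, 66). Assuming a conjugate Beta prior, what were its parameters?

Under Beta–binomial conjugacy the posterior parameters are (a+s, b+f).
So a = 35 − 21 = 14 and b = 66 − 38 = 28.

Beta(14, 28)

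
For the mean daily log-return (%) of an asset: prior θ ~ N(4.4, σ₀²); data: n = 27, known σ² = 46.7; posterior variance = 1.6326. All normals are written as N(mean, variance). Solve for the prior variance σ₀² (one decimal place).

σ₀² = 29.1

For the Normal–Normal model with known σ², precisions add: τ_n = τ₀ + n/σ².
So 1/σ₀² = 1/1.6326 − 27/46.7 = 0.612520 − 0.578158 = 0.034362.
Hence σ₀² = 1/0.034362 ≈ 29.1.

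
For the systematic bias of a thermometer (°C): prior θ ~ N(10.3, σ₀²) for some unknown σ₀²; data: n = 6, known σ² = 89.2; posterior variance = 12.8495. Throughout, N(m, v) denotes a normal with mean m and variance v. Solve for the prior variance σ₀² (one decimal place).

For the Normal–Normal model with known σ², precisions add: τ_n = τ₀ + n/σ².
So 1/σ₀² = 1/12.8495 − 6/89.2 = 0.077824 − 0.067265 = 0.010559.
Hence σ₀² = 1/0.010559 ≈ 94.7.

σ₀² = 94.7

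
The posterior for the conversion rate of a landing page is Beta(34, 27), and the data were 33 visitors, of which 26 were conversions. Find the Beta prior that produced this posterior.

Beta(8, 20)

Beta is conjugate to the binomial likelihood: posterior = Beta(α+s, β+f).
Subtract the data counts: 34−26=8, 27−7=20.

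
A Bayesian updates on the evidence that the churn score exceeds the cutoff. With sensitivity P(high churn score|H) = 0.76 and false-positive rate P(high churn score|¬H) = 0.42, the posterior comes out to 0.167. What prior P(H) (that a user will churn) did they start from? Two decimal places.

P(H) = 0.10

In odds form, posterior odds = prior odds × likelihood ratio, so prior odds = posterior odds ÷ LR.
Posterior odds = 0.167/(1−0.167) = 0.2005. LR = 0.76/0.42 = 1.8095.
Prior odds = 0.2005/1.8095 = 0.1108, so P(H) = 0.1108/(1+0.1108) ≈ 0.10.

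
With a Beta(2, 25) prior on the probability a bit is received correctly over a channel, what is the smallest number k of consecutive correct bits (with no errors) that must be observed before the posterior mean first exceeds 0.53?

After k correct bits and 0 errors the posterior is Beta(2+k, 25), with mean (2+k)/(2+25+k).
Set (2+k)/(27+k) > 0.53 and solve: k > (0.53·27 − 2)/(1 − 0.53) = 26.191.
The smallest integer exceeding 26.191 is 27, and checking k=27: (29)/(54) = 0.5370 > 0.53.

k = 27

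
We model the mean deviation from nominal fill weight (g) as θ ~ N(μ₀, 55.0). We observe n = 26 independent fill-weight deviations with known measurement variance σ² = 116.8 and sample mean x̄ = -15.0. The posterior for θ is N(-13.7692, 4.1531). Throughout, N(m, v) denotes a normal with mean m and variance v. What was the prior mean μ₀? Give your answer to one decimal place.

μ₀ = 1.3

The posterior mean is a precision-weighted average: μ_n = (τ₀μ₀ + τ_data·x̄)/(τ₀+τ_data), with τ₀=1/σ₀² and τ_data=n/σ².
Here τ₀ = 1/55.0 = 0.018182 and τ_data = 26/116.8 = 0.222603, so τ_n = 0.240785.
Rearranging for μ₀: μ₀ = (μ_n·τ_n − τ_data·x̄)/τ₀ = (-13.7692·0.240785 − 0.222603·-15.0) / 0.018182 = 0.023628/0.018182 ≈ 1.3.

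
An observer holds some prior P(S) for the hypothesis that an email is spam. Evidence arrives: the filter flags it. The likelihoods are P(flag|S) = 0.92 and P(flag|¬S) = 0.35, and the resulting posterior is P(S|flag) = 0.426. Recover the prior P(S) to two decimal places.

In odds form, posterior odds = prior odds × likelihood ratio, so prior odds = posterior odds ÷ LR.
Posterior odds = 0.426/(1−0.426) = 0.7422. LR = 0.92/0.35 = 2.6286.
Prior odds = 0.7422/2.6286 = 0.2824, so P(S) = 0.2824/(1+0.2824) ≈ 0.22.

P(S) = 0.22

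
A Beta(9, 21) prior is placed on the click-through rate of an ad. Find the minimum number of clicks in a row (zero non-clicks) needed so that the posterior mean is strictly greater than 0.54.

After k clicks and 0 non-clicks the posterior is Beta(9+k, 21), with mean (9+k)/(9+21+k).
Set (9+k)/(30+k) > 0.54 and solve: k > (0.54·30 − 9)/(1 − 0.54) = 15.652.
The smallest integer exceeding 15.652 is 16, and checking k=16: (25)/(46) = 0.5435 > 0.54.

k = 16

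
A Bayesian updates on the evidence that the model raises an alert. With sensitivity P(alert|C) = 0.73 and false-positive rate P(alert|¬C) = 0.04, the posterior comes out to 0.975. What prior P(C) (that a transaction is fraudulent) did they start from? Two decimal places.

In odds form, posterior odds = prior odds × likelihood ratio, so prior odds = posterior odds ÷ LR.
Posterior odds = 0.975/(1−0.975) = 39.0000. LR = 0.73/0.04 = 18.2500.
Prior odds = 39.0000/18.2500 = 2.1370, so P(C) = 2.1370/(1+2.1370) ≈ 0.68.

P(C) = 0.68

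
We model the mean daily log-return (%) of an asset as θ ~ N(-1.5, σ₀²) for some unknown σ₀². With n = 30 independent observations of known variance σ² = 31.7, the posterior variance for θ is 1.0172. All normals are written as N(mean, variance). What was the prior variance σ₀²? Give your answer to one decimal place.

For the Normal–Normal model with known σ², precisions add: τ_n = τ₀ + n/σ².
So 1/σ₀² = 1/1.0172 − 30/31.7 = 0.983091 − 0.946372 = 0.036719.
Hence σ₀² = 1/0.036719 ≈ 27.2.

σ₀² = 27.2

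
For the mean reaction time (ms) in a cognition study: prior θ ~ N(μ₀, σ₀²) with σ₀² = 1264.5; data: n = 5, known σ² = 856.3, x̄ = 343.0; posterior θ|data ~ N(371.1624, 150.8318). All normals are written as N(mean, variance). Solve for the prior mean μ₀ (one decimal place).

μ₀ = 579.1

The posterior mean is a precision-weighted average: μ_n = (τ₀μ₀ + τ_data·x̄)/(τ₀+τ_data), with τ₀=1/σ₀² and τ_data=n/σ².
Here τ₀ = 1/1264.5 = 0.000791 and τ_data = 5/856.3 = 0.005839, so τ_n = 0.006630.
Rearranging for μ₀: μ₀ = (μ_n·τ_n − τ_data·x̄)/τ₀ = (371.1624·0.006630 − 0.005839·343.0) / 0.000791 = 0.458030/0.000791 ≈ 579.1.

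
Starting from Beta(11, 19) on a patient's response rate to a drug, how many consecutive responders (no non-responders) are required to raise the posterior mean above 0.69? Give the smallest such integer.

After k responders and 0 non-responders the posterior is Beta(11+k, 19), with mean (11+k)/(11+19+k).
Set (11+k)/(30+k) > 0.69 and solve: k > (0.69·30 − 11)/(1 − 0.69) = 31.290.
The smallest integer exceeding 31.290 is 32.

k = 32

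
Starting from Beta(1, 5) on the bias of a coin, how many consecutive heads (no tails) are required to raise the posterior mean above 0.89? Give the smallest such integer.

k = 40

After k heads and 0 tails the posterior is Beta(1+k, 5), with mean (1+k)/(1+5+k).
Set (1+k)/(6+k) > 0.89 and solve: k > (0.89·6 − 1)/(1 − 0.89) = 39.455.
The smallest integer exceeding 39.455 is 40, and checking k=40: (41)/(46) = 0.8913 > 0.89.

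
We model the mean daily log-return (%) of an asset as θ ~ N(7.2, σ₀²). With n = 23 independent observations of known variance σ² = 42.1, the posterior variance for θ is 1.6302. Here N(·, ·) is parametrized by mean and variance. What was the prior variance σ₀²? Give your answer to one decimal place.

For the Normal–Normal model with known σ², precisions add: τ_n = τ₀ + n/σ².
So 1/σ₀² = 1/1.6302 − 23/42.1 = 0.613422 − 0.546318 = 0.067104.
Hence σ₀² = 1/0.067104 ≈ 14.9.

σ₀² = 14.9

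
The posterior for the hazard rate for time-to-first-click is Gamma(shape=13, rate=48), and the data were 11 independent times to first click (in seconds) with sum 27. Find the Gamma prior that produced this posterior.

Gamma(shape=2, rate=21)

Gamma–exponential conjugacy: posterior shape = α + n, posterior rate = β + Σtᵢ.
So α = 13 − 11 = 2 and β = 48 − 27 = 21.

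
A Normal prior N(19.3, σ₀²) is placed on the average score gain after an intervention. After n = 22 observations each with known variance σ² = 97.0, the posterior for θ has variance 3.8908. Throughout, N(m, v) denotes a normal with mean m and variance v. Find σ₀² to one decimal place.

σ₀² = 33.1

For the Normal–Normal model with known σ², precisions add: τ_n = τ₀ + n/σ².
So 1/σ₀² = 1/3.8908 − 22/97.0 = 0.257017 − 0.226804 = 0.030213.
Hence σ₀² = 1/0.030213 ≈ 33.1.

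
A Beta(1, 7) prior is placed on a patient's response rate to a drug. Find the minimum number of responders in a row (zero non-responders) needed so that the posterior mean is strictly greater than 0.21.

After k responders and 0 non-responders the posterior is Beta(1+k, 7), with mean (1+k)/(1+7+k).
Set (1+k)/(8+k) > 0.21 and solve: k > (0.21·8 − 1)/(1 − 0.21) = 0.861.
The smallest integer exceeding 0.861 is 1.

k = 1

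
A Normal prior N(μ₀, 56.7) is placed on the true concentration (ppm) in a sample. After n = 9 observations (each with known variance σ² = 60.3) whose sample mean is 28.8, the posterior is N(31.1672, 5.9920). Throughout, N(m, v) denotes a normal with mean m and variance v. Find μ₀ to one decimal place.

The posterior mean is a precision-weighted average: μ_n = (τ₀μ₀ + τ_data·x̄)/(τ₀+τ_data), with τ₀=1/σ₀² and τ_data=n/σ².
Here τ₀ = 1/56.7 = 0.017637 and τ_data = 9/60.3 = 0.149254, so τ_n = 0.166891.
Rearranging for μ₀: μ₀ = (μ_n·τ_n − τ_data·x̄)/τ₀ = (31.1672·0.166891 − 0.149254·28.8) / 0.017637 = 0.903010/0.017637 ≈ 51.2.

μ₀ = 51.2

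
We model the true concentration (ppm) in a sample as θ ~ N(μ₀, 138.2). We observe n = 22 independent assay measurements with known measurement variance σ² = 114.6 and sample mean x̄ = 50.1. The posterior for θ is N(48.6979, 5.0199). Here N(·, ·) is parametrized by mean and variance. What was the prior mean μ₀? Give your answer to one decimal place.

μ₀ = 11.5

The posterior mean is a precision-weighted average: μ_n = (τ₀μ₀ + τ_data·x̄)/(τ₀+τ_data), with τ₀=1/σ₀² and τ_data=n/σ².
Here τ₀ = 1/138.2 = 0.007236 and τ_data = 22/114.6 = 0.191972, so τ_n = 0.199208.
Rearranging for μ₀: μ₀ = (μ_n·τ_n − τ_data·x̄)/τ₀ = (48.6979·0.199208 − 0.191972·50.1) / 0.007236 = 0.083214/0.007236 ≈ 11.5.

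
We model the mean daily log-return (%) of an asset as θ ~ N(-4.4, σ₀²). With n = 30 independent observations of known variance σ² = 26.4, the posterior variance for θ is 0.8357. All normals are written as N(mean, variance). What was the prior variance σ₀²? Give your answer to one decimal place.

For the Normal–Normal model with known σ², precisions add: τ_n = τ₀ + n/σ².
So 1/σ₀² = 1/0.8357 − 30/26.4 = 1.196602 − 1.136364 = 0.060238.
Hence σ₀² = 1/0.060238 ≈ 16.6.

σ₀² = 16.6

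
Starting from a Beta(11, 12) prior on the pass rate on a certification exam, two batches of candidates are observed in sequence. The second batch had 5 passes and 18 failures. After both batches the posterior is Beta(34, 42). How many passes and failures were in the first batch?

Because Beta–binomial updating is additive in the counts, the combined data contributed (α_post−α_prior, β_post−β_prior) successes and failures.
Total across both batches: 34−11=23 passes, 42−12=30 failures.
Subtract the second batch: 23−5=18 passes and 30−18=12 failures.

18 passes and 12 failures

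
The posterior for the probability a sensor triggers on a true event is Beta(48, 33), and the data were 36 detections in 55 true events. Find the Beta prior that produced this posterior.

Under Beta–binomial conjugacy the posterior parameters are (a+s, b+f).
Subtract the data counts: 48−36=12, 33−19=14.

Beta(12, 14)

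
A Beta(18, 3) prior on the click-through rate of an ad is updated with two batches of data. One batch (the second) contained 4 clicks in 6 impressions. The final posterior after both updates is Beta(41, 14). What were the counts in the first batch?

19 clicks and 9 non-clicks

Because Beta–binomial updating is additive in the counts, the combined data contributed (α_post−α_prior, β_post−β_prior) successes and failures.
Total across both batches: 41−18=23 clicks, 14−3=11 non-clicks.
Subtract the second batch: 23−4=19 clicks and 11−2=9 non-clicks.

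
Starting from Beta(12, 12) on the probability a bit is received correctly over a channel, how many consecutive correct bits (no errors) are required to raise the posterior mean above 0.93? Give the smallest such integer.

After k correct bits and 0 errors the posterior is Beta(12+k, 12), with mean (12+k)/(12+12+k).
Set (12+k)/(24+k) > 0.93 and solve: k > (0.93·24 − 12)/(1 − 0.93) = 147.429.
The smallest integer exceeding 147.429 is 148.

k = 148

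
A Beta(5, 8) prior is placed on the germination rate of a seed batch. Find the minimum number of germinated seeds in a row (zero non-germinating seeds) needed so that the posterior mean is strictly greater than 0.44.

After k germinated seeds and 0 non-germinating seeds the posterior is Beta(5+k, 8), with mean (5+k)/(5+8+k).
Set (5+k)/(13+k) > 0.44 and solve: k > (0.44·13 − 5)/(1 − 0.44) = 1.286.
The smallest integer exceeding 1.286 is 2, and checking k=2: (7)/(15) = 0.4667 > 0.44.

k = 2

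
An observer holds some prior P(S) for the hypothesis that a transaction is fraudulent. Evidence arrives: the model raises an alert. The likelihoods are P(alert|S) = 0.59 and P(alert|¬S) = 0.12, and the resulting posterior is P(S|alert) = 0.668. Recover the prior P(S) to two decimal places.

P(S) = 0.29

Bayes' rule in odds form gives O(S|E) = O(S)·[P(E|S)/P(E|¬S)], hence O(S) = O(S|E)/LR.
Posterior odds = 0.668/(1−0.668) = 2.0120. LR = 0.59/0.12 = 4.9167.
Prior odds = 2.0120/4.9167 = 0.4092, so P(S) = 0.4092/(1+0.4092) ≈ 0.29.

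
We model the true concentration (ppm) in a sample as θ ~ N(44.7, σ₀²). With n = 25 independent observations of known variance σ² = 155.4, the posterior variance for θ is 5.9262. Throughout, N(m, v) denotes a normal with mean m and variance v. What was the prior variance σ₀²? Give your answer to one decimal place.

Posterior precision equals prior precision plus data precision: 1/σ_n² = 1/σ₀² + n/σ².
So 1/σ₀² = 1/5.9262 − 25/155.4 = 0.168742 − 0.160875 = 0.007867.
Hence σ₀² = 1/0.007867 ≈ 127.1.

σ₀² = 127.1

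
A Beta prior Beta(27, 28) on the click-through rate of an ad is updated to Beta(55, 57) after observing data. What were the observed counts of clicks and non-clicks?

Under Beta–binomial conjugacy the posterior parameters are (a+s, b+f).
So s = 55 − 27 = 28 and f = 57 − 28 = 29.

28 clicks and 29 non-clicks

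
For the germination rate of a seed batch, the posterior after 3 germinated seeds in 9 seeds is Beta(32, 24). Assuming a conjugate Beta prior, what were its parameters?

Under Beta–binomial conjugacy the posterior parameters are (α+s, β+f).
Subtract the data counts: 32−3=29, 24−6=18.

Beta(29, 18)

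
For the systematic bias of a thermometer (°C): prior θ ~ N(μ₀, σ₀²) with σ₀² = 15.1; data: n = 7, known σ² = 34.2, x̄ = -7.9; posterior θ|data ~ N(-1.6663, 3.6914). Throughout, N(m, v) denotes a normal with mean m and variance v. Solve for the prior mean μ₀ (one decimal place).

The posterior mean is a precision-weighted average: μ_n = (τ₀μ₀ + τ_data·x̄)/(τ₀+τ_data), with τ₀=1/σ₀² and τ_data=n/σ².
Here τ₀ = 1/15.1 = 0.066225 and τ_data = 7/34.2 = 0.204678, so τ_n = 0.270903.
Rearranging for μ₀: μ₀ = (μ_n·τ_n − τ_data·x̄)/τ₀ = (-1.6663·0.270903 − 0.204678·-7.9) / 0.066225 = 1.165551/0.066225 ≈ 17.6.

μ₀ = 17.6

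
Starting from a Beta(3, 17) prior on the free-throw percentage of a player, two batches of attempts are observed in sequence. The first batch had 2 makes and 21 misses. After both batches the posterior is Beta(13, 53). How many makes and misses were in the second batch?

8 makes and 15 misses

Because Beta–binomial updating is additive in the counts, the combined data contributed (α_post−α_prior, β_post−β_prior) successes and failures.
Total across both batches: 13−3=10 makes, 53−17=36 misses.
Subtract the first batch: 10−2=8 makes and 36−21=15 misses.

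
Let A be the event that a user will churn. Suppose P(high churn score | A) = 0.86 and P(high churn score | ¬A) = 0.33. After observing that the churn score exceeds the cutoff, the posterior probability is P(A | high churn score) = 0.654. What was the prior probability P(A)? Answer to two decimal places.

In odds form, posterior odds = prior odds × likelihood ratio, so prior odds = posterior odds ÷ LR.
Posterior odds = 0.654/(1−0.654) = 1.8902. LR = 0.86/0.33 = 2.6061.
Prior odds = 1.8902/2.6061 = 0.7253, so P(A) = 0.7253/(1+0.7253) ≈ 0.42.

P(A) = 0.42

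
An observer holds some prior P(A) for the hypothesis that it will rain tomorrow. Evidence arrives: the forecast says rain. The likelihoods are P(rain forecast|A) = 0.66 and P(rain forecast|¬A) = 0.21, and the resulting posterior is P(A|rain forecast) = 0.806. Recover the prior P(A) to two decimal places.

P(A) = 0.57

Bayes' rule in odds form gives O(A|E) = O(A)·[P(E|A)/P(E|¬A)], hence O(A) = O(A|E)/LR.
Posterior odds = 0.806/(1−0.806) = 4.1546. LR = 0.66/0.21 = 3.1429.
Prior odds = 4.1546/3.1429 = 1.3219, so P(A) = 1.3219/(1+1.3219) ≈ 0.57.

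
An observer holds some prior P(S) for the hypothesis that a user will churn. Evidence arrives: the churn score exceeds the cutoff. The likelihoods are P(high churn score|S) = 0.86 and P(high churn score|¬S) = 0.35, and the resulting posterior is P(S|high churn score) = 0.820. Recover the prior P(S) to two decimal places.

P(S) = 0.65

In odds form, posterior odds = prior odds × likelihood ratio, so prior odds = posterior odds ÷ LR.
Posterior odds = 0.820/(1−0.820) = 4.5556. LR = 0.86/0.35 = 2.4571.
Prior odds = 4.5556/2.4571 = 1.8541, so P(S) = 1.8541/(1+1.8541) ≈ 0.65.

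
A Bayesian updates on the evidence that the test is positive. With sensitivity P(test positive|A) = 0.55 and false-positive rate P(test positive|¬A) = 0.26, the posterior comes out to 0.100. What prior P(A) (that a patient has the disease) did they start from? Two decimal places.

Bayes' rule in odds form gives O(A|E) = O(A)·[P(E|A)/P(E|¬A)], hence O(A) = O(A|E)/LR.
Posterior odds = 0.100/(1−0.100) = 0.1111. LR = 0.55/0.26 = 2.1154.
Prior odds = 0.1111/2.1154 = 0.0525, so P(A) = 0.0525/(1+0.0525) ≈ 0.05.

P(A) = 0.05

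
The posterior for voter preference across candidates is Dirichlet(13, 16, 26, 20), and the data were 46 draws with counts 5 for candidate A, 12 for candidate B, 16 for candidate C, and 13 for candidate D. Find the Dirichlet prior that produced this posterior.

Dirichlet(8, 4, 10, 7)

For a Dirichlet(α) prior with multinomial counts c, the posterior is Dirichlet(α + c) componentwise.
Subtract each count from the matching posterior parameter: 13−5=8, 16−12=4, 26−16=10, 20−13=7.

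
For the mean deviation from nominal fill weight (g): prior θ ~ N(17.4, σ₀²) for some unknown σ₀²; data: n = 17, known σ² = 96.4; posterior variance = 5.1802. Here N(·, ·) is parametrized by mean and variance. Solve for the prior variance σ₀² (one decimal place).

σ₀² = 59.9

For the Normal–Normal model with known σ², precisions add: τ_n = τ₀ + n/σ².
So 1/σ₀² = 1/5.1802 − 17/96.4 = 0.193043 − 0.176349 = 0.016694.
Hence σ₀² = 1/0.016694 ≈ 59.9.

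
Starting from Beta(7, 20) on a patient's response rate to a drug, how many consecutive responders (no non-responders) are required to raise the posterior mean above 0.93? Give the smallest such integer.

After k responders and 0 non-responders the posterior is Beta(7+k, 20), with mean (7+k)/(7+20+k).
Set (7+k)/(27+k) > 0.93 and solve: k > (0.93·27 − 7)/(1 − 0.93) = 258.714.
The smallest integer exceeding 258.714 is 259.

k = 259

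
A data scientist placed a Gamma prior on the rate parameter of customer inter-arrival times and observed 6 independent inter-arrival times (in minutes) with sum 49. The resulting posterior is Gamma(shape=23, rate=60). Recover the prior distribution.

Gamma(shape=17, rate=11)

Gamma–exponential conjugacy: posterior shape = α + n, posterior rate = β + Σtᵢ.
So α = 23 − 6 = 17 and β = 60 − 49 = 11.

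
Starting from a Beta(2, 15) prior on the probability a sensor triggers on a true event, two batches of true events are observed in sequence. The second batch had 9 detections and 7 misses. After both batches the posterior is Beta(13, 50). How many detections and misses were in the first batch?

2 detections and 28 misses

Because Beta–binomial updating is additive in the counts, the combined data contributed (α_post−α_prior, β_post−β_prior) successes and failures.
Total across both batches: 13−2=11 detections, 50−15=35 misses.
Subtract the second batch: 11−9=2 detections and 35−7=28 misses.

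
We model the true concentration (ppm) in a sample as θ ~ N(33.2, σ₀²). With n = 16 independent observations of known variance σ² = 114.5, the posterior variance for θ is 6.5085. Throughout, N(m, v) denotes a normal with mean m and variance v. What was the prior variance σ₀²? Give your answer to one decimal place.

For the Normal–Normal model with known σ², precisions add: τ_n = τ₀ + n/σ².
So 1/σ₀² = 1/6.5085 − 16/114.5 = 0.153645 − 0.139738 = 0.013907.
Hence σ₀² = 1/0.013907 ≈ 71.9.

σ₀² = 71.9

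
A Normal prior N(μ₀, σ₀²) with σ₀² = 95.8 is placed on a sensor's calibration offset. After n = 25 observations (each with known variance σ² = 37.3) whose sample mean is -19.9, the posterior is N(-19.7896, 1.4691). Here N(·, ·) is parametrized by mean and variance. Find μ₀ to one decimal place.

μ₀ = -12.7

With known observation variance, the Normal–Normal posterior has precision τ_n = τ₀ + n/σ² and mean μ_n = (τ₀μ₀ + (n/σ²)x̄)/τ_n.
Here τ₀ = 1/95.8 = 0.010438 and τ_data = 25/37.3 = 0.670241, so τ_n = 0.680679.
Rearranging for μ₀: μ₀ = (μ_n·τ_n − τ_data·x̄)/τ₀ = (-19.7896·0.680679 − 0.670241·-19.9) / 0.010438 = -0.132569/0.010438 ≈ -12.7.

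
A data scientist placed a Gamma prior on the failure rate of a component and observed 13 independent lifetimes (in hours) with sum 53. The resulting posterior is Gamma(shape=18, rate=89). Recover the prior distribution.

Gamma–exponential conjugacy: posterior shape = α + n, posterior rate = β + Σtᵢ.
So α = 18 − 13 = 5 and β = 89 − 53 = 36.

Gamma(shape=5, rate=36)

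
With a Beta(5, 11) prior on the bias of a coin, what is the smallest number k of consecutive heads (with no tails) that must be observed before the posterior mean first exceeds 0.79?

k = 37

After k heads and 0 tails the posterior is Beta(5+k, 11), with mean (5+k)/(5+11+k).
Set (5+k)/(16+k) > 0.79 and solve: k > (0.79·16 − 5)/(1 − 0.79) = 36.381.
The smallest integer exceeding 36.381 is 37.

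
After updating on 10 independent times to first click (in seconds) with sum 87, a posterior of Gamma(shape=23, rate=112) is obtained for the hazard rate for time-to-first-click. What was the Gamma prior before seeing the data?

For an exponential likelihood with a Gamma(α, β) prior on the rate, n observations with total T give posterior Gamma(α+n, β+T).
So α = 23 − 10 = 13 and β = 112 − 87 = 25.

Gamma(shape=13, rate=25)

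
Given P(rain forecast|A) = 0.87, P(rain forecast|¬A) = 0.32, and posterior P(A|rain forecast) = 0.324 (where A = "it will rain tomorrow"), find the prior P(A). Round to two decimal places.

P(A) = 0.15

In odds form, posterior odds = prior odds × likelihood ratio, so prior odds = posterior odds ÷ LR.
Posterior odds = 0.324/(1−0.324) = 0.4793. LR = 0.87/0.32 = 2.7188.
Prior odds = 0.4793/2.7188 = 0.1763, so P(A) = 0.1763/(1+0.1763) ≈ 0.15.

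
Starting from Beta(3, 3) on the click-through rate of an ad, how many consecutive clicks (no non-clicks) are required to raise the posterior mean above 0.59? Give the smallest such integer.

After k clicks and 0 non-clicks the posterior is Beta(3+k, 3), with mean (3+k)/(3+3+k).
Set (3+k)/(6+k) > 0.59 and solve: k > (0.59·6 − 3)/(1 − 0.59) = 1.317.
The smallest integer exceeding 1.317 is 2.

k = 2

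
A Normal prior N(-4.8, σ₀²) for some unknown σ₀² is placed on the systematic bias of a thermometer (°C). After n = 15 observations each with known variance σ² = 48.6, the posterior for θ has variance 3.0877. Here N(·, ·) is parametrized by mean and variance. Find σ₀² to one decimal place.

Posterior precision equals prior precision plus data precision: 1/σ_n² = 1/σ₀² + n/σ².
So 1/σ₀² = 1/3.0877 − 15/48.6 = 0.323866 − 0.308642 = 0.015224.
Hence σ₀² = 1/0.015224 ≈ 65.7.

σ₀² = 65.7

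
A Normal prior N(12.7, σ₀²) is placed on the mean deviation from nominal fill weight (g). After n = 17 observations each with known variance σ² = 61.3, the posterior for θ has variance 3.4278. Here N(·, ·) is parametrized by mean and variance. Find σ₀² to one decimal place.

For the Normal–Normal model with known σ², precisions add: τ_n = τ₀ + n/σ².
So 1/σ₀² = 1/3.4278 − 17/61.3 = 0.291732 − 0.277325 = 0.014407.
Hence σ₀² = 1/0.014407 ≈ 69.4.

σ₀² = 69.4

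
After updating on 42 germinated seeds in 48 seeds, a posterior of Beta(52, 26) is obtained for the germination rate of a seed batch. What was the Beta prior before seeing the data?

Beta(10, 20)

Beta is conjugate to the binomial likelihood: posterior = Beta(a+s, b+f).
So a = 52 − 42 = 10 and b = 26 − 6 = 20.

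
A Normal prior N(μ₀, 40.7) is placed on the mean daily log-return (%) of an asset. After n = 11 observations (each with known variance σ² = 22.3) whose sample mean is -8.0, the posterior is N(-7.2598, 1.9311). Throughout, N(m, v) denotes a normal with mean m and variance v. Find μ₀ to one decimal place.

μ₀ = 7.6

The posterior mean is a precision-weighted average: μ_n = (τ₀μ₀ + τ_data·x̄)/(τ₀+τ_data), with τ₀=1/σ₀² and τ_data=n/σ².
Here τ₀ = 1/40.7 = 0.024570 and τ_data = 11/22.3 = 0.493274, so τ_n = 0.517844.
Rearranging for μ₀: μ₀ = (μ_n·τ_n − τ_data·x̄)/τ₀ = (-7.2598·0.517844 − 0.493274·-8.0) / 0.024570 = 0.186748/0.024570 ≈ 7.6.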